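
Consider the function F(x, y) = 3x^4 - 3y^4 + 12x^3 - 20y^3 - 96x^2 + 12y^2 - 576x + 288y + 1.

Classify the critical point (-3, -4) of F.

The mixed partial ∂²F/∂x∂y is 0, so the Hessian at any point is diag(F_xx, F_yy) = diag(12(3x^2 + 6x - 16), 12(-3y^2 - 10y + 2)).
At (-3, -4): H = diag(-84, -72).
Both eigenvalues are negative, so H is negative definite: a local maximum.

local maximum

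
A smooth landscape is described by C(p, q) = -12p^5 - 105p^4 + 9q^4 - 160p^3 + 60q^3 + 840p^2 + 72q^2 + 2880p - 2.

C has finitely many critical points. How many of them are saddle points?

C separates as a function of p plus a function of q, so ∇C=0 decouples.
∂C/∂p = -60(p - 2)(p + 2)(p + 3)(p + 4) = 0 at p ∈ {-4, -3, -2, 2}; ∂C/∂q = 36q(q + 1)(q + 4) = 0 at q ∈ {-4, -1, 0}.
The Hessian is diagonal: diag(C_pp, C_qq). Second derivatives: C_pp(-4)=720, C_pp(-3)=-300, C_pp(-2)=480, C_pp(2)=-7200; C_qq(-4)=432, C_qq(-1)=-108, C_qq(0)=144.
Saddle points occur where the two diagonal entries have opposite signs: (-4, -1), (-3, -4), (-3, 0), (-2, -1), (2, -4), (2, 0). Count: 6.

6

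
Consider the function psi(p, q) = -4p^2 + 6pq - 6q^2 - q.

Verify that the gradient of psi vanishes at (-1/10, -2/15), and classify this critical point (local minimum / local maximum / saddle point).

∇psi = (-8p + 6q, 6p - 12q - 1); substituting (-1/10, -2/15) gives ∇psi = (0, 0), so (-1/10, -2/15) is indeed a critical point.
The Hessian of psi is constant: H = [[-8, 6], [6, -12]].
det(H) = (-8)·(-12) − 6² = 60.
det(H) > 0 and tr(H) = -20 < 0, so H is negative definite and the point is a local maximum.

local maximum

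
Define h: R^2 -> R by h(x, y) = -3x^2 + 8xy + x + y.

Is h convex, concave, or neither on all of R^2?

neither

h is quadratic, so its Hessian is the constant matrix H = [[-6, 8], [8, 0]].
det(H) = -64, tr(H) = -6.
det(H) < 0, so H is indefinite: neither convex nor concave.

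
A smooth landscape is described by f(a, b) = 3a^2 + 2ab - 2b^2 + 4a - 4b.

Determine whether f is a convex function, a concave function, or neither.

neither

f is quadratic, so its Hessian is the constant matrix H = [[6, 2], [2, -4]].
det(H) = -28, tr(H) = 2.
det(H) < 0, so H is indefinite: neither convex nor concave.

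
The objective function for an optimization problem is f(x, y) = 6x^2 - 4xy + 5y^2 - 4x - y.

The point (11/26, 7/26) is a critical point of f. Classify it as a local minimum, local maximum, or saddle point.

The Hessian of f is constant: H = [[12, -4], [-4, 10]].
det(H) = 12·10 − (-4)² = 104.
det(H) > 0 and tr(H) = 22 > 0, so H is positive definite and the point is a local minimum.

local minimum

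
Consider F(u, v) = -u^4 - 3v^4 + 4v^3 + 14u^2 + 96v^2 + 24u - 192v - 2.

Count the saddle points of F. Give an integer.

4

F separates as a function of u plus a function of v, so ∇F=0 decouples.
∂F/∂u = -4(u - 3)(u + 1)(u + 2) = 0 at u ∈ {-2, -1, 3}; ∂F/∂v = -12(v - 4)(v - 1)(v + 4) = 0 at v ∈ {-4, 1, 4}.
The Hessian is diagonal: diag(F_uu, F_vv). Second derivatives: F_uu(-2)=-20, F_uu(-1)=16, F_uu(3)=-80; F_vv(-4)=-480, F_vv(1)=180, F_vv(4)=-288.
Saddle points occur where the two diagonal entries have opposite signs: (-2, 1), (-1, -4), (-1, 4), (3, 1). Count: 4.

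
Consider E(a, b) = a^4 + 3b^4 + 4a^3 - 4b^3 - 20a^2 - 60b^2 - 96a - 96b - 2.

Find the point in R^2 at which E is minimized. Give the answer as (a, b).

E(a,b) separates as P(a) + Q(b) − 2, so its minimum is min P + min Q − 2.
P'(a) = 4(a - 3)(a + 2)(a + 4) vanishes at a ∈ {-4, -2, 3}; Q'(b) = 12(b - 4)(b + 1)(b + 2) vanishes at b ∈ {-2, -1, 4}.
Local minima of P (where P''>0): P(-4)=64, P(3)=-279. Local minima of Q: Q(-2)=32, Q(4)=-832.
So the global minimum of E is P(3) + Q(4) − 2 = -279 − 832 − 2 = -1113, attained at (3, 4).

(3, 4)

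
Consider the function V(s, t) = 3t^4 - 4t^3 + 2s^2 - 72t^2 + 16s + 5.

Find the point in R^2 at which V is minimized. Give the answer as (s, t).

(-4, 4)

V(s,t) separates as P(s) + Q(t) + 5, so its minimum is min P + min Q + 5.
P'(s) = 4s + 16 vanishes at s ∈ {-4}; Q'(t) = 12t(t - 4)(t + 3) vanishes at t ∈ {-3, 0, 4}.
Local minima of P (where P''>0): P(-4)=-32. Local minima of Q: Q(-3)=-297, Q(4)=-640.
So the global minimum of V is P(-4) + Q(4) + 5 = -32 − 640 + 5 = -667, attained at (-4, 4).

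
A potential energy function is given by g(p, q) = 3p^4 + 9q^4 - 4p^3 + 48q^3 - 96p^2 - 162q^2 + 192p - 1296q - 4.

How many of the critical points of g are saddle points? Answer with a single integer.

g separates as a function of p plus a function of q, so ∇g=0 decouples.
∂g/∂p = 12(p - 4)(p - 1)(p + 4) = 0 at p ∈ {-4, 1, 4}; ∂g/∂q = 36(q - 3)(q + 3)(q + 4) = 0 at q ∈ {-4, -3, 3}.
The Hessian is diagonal: diag(g_pp, g_qq). Second derivatives: g_pp(-4)=480, g_pp(1)=-180, g_pp(4)=288; g_qq(-4)=252, g_qq(-3)=-216, g_qq(3)=1512.
Saddle points occur where the two diagonal entries have opposite signs: (-4, -3), (1, -4), (1, 3), (4, -3). Count: 4.

4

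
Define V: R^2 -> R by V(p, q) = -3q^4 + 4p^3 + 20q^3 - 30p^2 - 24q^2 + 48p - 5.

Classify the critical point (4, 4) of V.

saddle point

The mixed partial ∂²V/∂p∂q is 0, so the Hessian at any point is diag(V_pp, V_qq) = diag(12(2p - 5), 12(-3q^2 + 10q - 4)).
At (4, 4): H = diag(36, -144).
The eigenvalues have opposite signs, so H is indefinite: a saddle point.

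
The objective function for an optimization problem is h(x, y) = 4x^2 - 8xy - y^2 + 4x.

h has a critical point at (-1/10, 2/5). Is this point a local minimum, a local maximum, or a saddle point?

saddle point

The Hessian of h is constant: H = [[8, -8], [-8, -2]].
det(H) = 8·(-2) − (-8)² = -80.
Since det(H) < 0, H is indefinite and the critical point is a saddle point.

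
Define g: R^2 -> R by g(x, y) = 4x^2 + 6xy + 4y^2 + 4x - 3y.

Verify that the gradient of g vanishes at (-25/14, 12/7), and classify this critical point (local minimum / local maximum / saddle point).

∇g = (8x + 6y + 4, 6x + 8y - 3); substituting (-25/14, 12/7) gives ∇g = (0, 0), so (-25/14, 12/7) is indeed a critical point.
The Hessian of g is constant: H = [[8, 6], [6, 8]].
det(H) = 8·8 − 6² = 28.
det(H) > 0 and tr(H) = 16 > 0, so H is positive definite and the point is a local minimum.

local minimum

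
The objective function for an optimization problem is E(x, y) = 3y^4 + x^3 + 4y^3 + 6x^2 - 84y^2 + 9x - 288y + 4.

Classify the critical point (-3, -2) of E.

The mixed partial ∂²E/∂x∂y is 0, so the Hessian at any point is diag(E_xx, E_yy) = diag(6(x + 2), 12(3y^2 + 2y - 14)).
At (-3, -2): H = diag(-6, -72).
Both eigenvalues are negative, so H is negative definite: a local maximum.

local maximum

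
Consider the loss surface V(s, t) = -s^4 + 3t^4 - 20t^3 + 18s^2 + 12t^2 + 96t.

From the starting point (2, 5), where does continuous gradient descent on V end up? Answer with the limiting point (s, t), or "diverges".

V is separable, so gradient descent decouples: s follows -∂V/∂s, t follows -∂V/∂t.
∂V/∂s = -4s(s - 3)(s + 3); at s=2 this is 40, so s decreases.
∂V/∂t = 12(t - 4)(t - 2)(t + 1); at t=5 this is 216, so t decreases.
s converges to its nearest critical value 0 (a local min of the s-part); t converges to 4. The iterate converges to (0, 4).

(0, 4)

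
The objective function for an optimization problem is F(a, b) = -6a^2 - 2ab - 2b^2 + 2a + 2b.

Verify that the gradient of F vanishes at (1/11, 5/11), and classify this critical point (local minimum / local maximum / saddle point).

∇F = (-12a - 2b + 2, -2a - 4b + 2); substituting (1/11, 5/11) gives ∇F = (0, 0), so (1/11, 5/11) is indeed a critical point.
The Hessian of F is constant: H = [[-12, -2], [-2, -4]].
det(H) = (-12)·(-4) − (-2)² = 44.
det(H) > 0 and tr(H) = -16 < 0, so H is negative definite and the point is a local maximum.

local maximum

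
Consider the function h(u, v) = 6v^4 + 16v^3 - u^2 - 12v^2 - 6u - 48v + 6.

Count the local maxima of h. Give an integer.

1

h separates as a function of u plus a function of v, so ∇h=0 decouples.
∂h/∂u = -2(u + 3) = 0 at u ∈ {-3}; ∂h/∂v = 24(v - 1)(v + 1)(v + 2) = 0 at v ∈ {-2, -1, 1}.
The Hessian is diagonal: diag(h_uu, h_vv). Second derivatives: h_uu(-3)=-2; h_vv(-2)=72, h_vv(-1)=-48, h_vv(1)=144.
Local maxima occur where both diagonal entries negative: (-3, -1). Count: 1.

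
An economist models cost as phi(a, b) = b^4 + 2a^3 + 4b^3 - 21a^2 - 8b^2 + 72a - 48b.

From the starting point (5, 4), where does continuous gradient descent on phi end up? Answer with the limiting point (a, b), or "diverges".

(4, 2)

phi is separable, so gradient descent decouples: a follows -∂phi/∂a, b follows -∂phi/∂b.
∂phi/∂a = 6(a - 4)(a - 3); at a=5 this is 12, so a decreases.
∂phi/∂b = 4(b - 2)(b + 2)(b + 3); at b=4 this is 336, so b decreases.
a converges to its nearest critical value 4 (a local min of the a-part); b converges to 2. The iterate converges to (4, 2).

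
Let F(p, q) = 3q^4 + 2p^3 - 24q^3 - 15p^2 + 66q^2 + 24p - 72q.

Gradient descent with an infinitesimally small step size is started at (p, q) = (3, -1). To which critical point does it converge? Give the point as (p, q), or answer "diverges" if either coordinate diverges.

F is separable, so gradient descent decouples: p follows -∂F/∂p, q follows -∂F/∂q.
∂F/∂p = 6(p - 4)(p - 1); at p=3 this is -12, so p increases.
∂F/∂q = 12(q - 3)(q - 2)(q - 1); at q=-1 this is -288, so q increases.
p converges to its nearest critical value 4 (a local min of the p-part); q converges to 1. The iterate converges to (4, 1).

(4, 1)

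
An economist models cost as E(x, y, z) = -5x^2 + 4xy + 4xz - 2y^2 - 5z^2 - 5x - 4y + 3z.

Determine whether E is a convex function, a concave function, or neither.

E is quadratic, so its Hessian is the constant matrix H = [[-10, 4, 4], [4, -4, 0], [4, 0, -10]].
Leading principal minors: -10, 24, -176.
Signs alternate −, +, − ⇒ H ≺ 0 ⇒ concave.

concave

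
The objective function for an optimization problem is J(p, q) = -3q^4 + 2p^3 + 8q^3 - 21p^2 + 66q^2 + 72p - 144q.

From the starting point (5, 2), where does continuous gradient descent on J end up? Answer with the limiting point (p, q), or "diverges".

(4, 1)

J is separable, so gradient descent decouples: p follows -∂J/∂p, q follows -∂J/∂q.
∂J/∂p = 6(p - 4)(p - 3); at p=5 this is 12, so p decreases.
∂J/∂q = -12(q - 4)(q - 1)(q + 3); at q=2 this is 120, so q decreases.
p converges to its nearest critical value 4 (a local min of the p-part); q converges to 1. The iterate converges to (4, 1).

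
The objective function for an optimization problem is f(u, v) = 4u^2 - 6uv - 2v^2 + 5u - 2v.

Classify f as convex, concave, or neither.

neither

f is quadratic, so its Hessian is the constant matrix H = [[8, -6], [-6, -4]].
det(H) = -68, tr(H) = 4.
det(H) < 0, so H is indefinite: neither convex nor concave.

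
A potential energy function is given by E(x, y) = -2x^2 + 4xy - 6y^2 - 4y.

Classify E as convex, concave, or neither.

concave

E is quadratic, so its Hessian is the constant matrix H = [[-4, 4], [4, -12]].
det(H) = 32, tr(H) = -16.
det(H) > 0 and tr(H) < 0, so H is negative definite everywhere: concave.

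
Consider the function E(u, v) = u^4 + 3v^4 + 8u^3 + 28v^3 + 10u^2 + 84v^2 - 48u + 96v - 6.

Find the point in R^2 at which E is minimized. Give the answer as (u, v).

E(u,v) separates as P(u) + Q(v) − 6, so its minimum is min P + min Q − 6.
P'(u) = 4(u - 1)(u + 3)(u + 4) vanishes at u ∈ {-4, -3, 1}; Q'(v) = 12(v + 1)(v + 2)(v + 4) vanishes at v ∈ {-4, -2, -1}.
Local minima of P (where P''>0): P(-4)=96, P(1)=-29. Local minima of Q: Q(-4)=-64, Q(-1)=-37.
So the global minimum of E is P(1) + Q(-4) − 6 = -29 − 64 − 6 = -99, attained at (1, -4).

(1, -4)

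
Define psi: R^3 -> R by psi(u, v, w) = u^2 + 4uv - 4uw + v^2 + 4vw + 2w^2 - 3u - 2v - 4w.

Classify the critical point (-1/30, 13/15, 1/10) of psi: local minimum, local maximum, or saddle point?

The Hessian is constant: H = [[2, 4, -4], [4, 2, 4], [-4, 4, 4]].
Leading principal minors: Δ₁ = 2, Δ₂ = -12, Δ₃ = -240.
The minors fit neither the all-positive nor the alternating-sign pattern, so H is indefinite: a saddle point.

saddle point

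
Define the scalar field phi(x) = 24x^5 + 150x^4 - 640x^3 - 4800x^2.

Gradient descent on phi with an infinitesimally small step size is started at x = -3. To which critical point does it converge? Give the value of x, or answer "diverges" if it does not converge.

phi'(x) = 120x(x - 4)(x + 4)(x + 5), so phi'(-3) = 5040.
Gradient descent moves in the -phi' direction, i.e. x is decreasing.
The nearest critical point in that direction is x = -4, where phi'' = 3840 > 0 (a local minimum). The iterate converges there.

-4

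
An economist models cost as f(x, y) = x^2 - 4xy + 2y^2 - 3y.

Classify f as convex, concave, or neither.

f is quadratic, so its Hessian is the constant matrix H = [[2, -4], [-4, 4]].
det(H) = -8, tr(H) = 6.
det(H) < 0, so H is indefinite: neither convex nor concave.

neither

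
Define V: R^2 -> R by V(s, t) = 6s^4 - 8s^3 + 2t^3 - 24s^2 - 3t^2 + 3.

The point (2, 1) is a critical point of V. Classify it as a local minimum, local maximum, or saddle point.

The mixed partial ∂²V/∂s∂t is 0, so the Hessian at any point is diag(V_ss, V_tt) = diag(24(3s^2 - 2s - 2), 6(2t - 1)).
At (2, 1): H = diag(144, 6).
Both eigenvalues are positive, so H is positive definite: a local minimum.

local minimum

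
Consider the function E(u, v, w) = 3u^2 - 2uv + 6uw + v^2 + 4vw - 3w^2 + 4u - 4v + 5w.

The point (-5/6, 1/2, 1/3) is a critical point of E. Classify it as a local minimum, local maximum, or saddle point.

saddle point

The Hessian is constant: H = [[6, -2, 6], [-2, 2, 4], [6, 4, -6]].
Leading principal minors: Δ₁ = 6, Δ₂ = 8, Δ₃ = -312.
The minors fit neither the all-positive nor the alternating-sign pattern, so H is indefinite: a saddle point.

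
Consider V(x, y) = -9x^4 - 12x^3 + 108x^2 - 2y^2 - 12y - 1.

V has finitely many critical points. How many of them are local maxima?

V separates as a function of x plus a function of y, so ∇V=0 decouples.
∂V/∂x = -36x(x - 2)(x + 3) = 0 at x ∈ {-3, 0, 2}; ∂V/∂y = -4(y + 3) = 0 at y ∈ {-3}.
The Hessian is diagonal: diag(V_xx, V_yy). Second derivatives: V_xx(-3)=-540, V_xx(0)=216, V_xx(2)=-360; V_yy(-3)=-4.
Local maxima occur where both diagonal entries negative: (-3, -3), (2, -3). Count: 2.

2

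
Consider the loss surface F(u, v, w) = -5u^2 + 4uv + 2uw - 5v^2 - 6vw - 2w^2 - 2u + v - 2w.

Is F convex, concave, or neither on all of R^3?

F is quadratic, so its Hessian is the constant matrix H = [[-10, 4, 2], [4, -10, -6], [2, -6, -4]].
Leading principal minors: -10, 84, -32.
Signs alternate −, +, − ⇒ H ≺ 0 ⇒ concave.

concave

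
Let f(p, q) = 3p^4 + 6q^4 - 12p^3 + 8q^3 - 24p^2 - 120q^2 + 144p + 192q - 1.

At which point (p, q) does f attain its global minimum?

(-2, -4)

f(p,q) separates as A(p) + B(q) − 1, so its minimum is min A + min B − 1.
A'(p) = 12(p - 3)(p - 2)(p + 2) vanishes at p ∈ {-2, 2, 3}; B'(q) = 24(q - 2)(q - 1)(q + 4) vanishes at q ∈ {-4, 1, 2}.
Local minima of A (where A''>0): A(-2)=-240, A(3)=135. Local minima of B: B(-4)=-1664, B(2)=64.
So the global minimum of f is A(-2) + B(-4) − 1 = -240 − 1664 − 1 = -1905, attained at (-2, -4).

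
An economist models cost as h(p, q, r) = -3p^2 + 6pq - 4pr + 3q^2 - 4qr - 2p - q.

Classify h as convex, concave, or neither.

h is quadratic, so its Hessian is the constant matrix H = [[-6, 6, -4], [6, 6, -4], [-4, -4, 0]].
Leading principal minors: -6, -72, 192.
Neither pattern holds ⇒ H is indefinite ⇒ neither convex nor concave.

neither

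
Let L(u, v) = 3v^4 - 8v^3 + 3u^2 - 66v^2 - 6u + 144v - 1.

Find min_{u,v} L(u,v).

-571

L(u,v) separates as P(u) + Q(v) − 1, so its minimum is min P + min Q − 1.
P'(u) = 6u - 6 vanishes at u ∈ {1}; Q'(v) = 12(v - 4)(v - 1)(v + 3) vanishes at v ∈ {-3, 1, 4}.
Local minima of P (where P''>0): P(1)=-3. Local minima of Q: Q(-3)=-567, Q(4)=-224.
So the global minimum of L is P(1) + Q(-3) − 1 = -3 − 567 − 1 = -571, attained at (1, -3).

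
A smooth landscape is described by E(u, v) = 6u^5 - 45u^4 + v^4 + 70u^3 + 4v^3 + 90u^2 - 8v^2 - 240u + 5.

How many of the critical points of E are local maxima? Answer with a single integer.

2

E separates as a function of u plus a function of v, so ∇E=0 decouples.
∂E/∂u = 30(u - 4)(u - 2)(u - 1)(u + 1) = 0 at u ∈ {-1, 1, 2, 4}; ∂E/∂v = 4v(v - 1)(v + 4) = 0 at v ∈ {-4, 0, 1}.
The Hessian is diagonal: diag(E_uu, E_vv). Second derivatives: E_uu(-1)=-900, E_uu(1)=180, E_uu(2)=-180, E_uu(4)=900; E_vv(-4)=80, E_vv(0)=-16, E_vv(1)=20.
Local maxima occur where both diagonal entries negative: (-1, 0), (2, 0). Count: 2.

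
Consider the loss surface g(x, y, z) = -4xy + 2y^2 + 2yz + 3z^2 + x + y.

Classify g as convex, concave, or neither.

neither

g is quadratic, so its Hessian is the constant matrix H = [[0, -4, 0], [-4, 4, 2], [0, 2, 6]].
Leading principal minors: 0, -16, -96.
Neither pattern holds ⇒ H is indefinite ⇒ neither convex nor concave.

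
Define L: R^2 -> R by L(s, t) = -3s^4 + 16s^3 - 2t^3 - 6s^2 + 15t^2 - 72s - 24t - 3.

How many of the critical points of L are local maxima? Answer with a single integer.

2

L separates as a function of s plus a function of t, so ∇L=0 decouples.
∂L/∂s = -12(s - 3)(s - 2)(s + 1) = 0 at s ∈ {-1, 2, 3}; ∂L/∂t = -6(t - 4)(t - 1) = 0 at t ∈ {1, 4}.
The Hessian is diagonal: diag(L_ss, L_tt). Second derivatives: L_ss(-1)=-144, L_ss(2)=36, L_ss(3)=-48; L_tt(1)=18, L_tt(4)=-18.
Local maxima occur where both diagonal entries negative: (-1, 4), (3, 4). Count: 2.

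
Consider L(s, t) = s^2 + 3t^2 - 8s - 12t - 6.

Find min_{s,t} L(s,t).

L(s,t) separates as P(s) + Q(t) − 6, so its minimum is min P + min Q − 6.
P'(s) = 2s - 8 vanishes at s ∈ {4}; Q'(t) = 6(t - 2) vanishes at t ∈ {2}.
Local minima of P (where P''>0): P(4)=-16. Local minima of Q: Q(2)=-12.
So the global minimum of L is P(4) + Q(2) − 6 = -16 − 12 − 6 = -34, attained at (4, 2).

-34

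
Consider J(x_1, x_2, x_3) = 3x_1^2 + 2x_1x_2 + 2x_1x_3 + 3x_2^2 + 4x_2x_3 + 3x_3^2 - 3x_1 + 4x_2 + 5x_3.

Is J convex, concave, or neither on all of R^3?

J is quadratic, so its Hessian is the constant matrix H = [[6, 2, 2], [2, 6, 4], [2, 4, 6]].
Leading principal minors: 6, 32, 104.
All positive ⇒ H ≻ 0 ⇒ convex.

convex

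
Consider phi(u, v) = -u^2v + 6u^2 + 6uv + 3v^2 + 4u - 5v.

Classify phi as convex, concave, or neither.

neither

The term -u^2v is cubic, so the Hessian is not constant.
∂²phi/∂u² = -2v + 12, which takes both signs as v varies (negative for sufficiently large v). A diagonal entry of the Hessian changing sign means the Hessian is neither positive- nor negative-semidefinite on all of R^2.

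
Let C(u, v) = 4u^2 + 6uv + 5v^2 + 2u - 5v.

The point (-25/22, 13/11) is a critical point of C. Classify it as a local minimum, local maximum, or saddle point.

local minimum

The Hessian of C is constant: H = [[8, 6], [6, 10]].
det(H) = 8·10 − 6² = 44.
det(H) > 0 and tr(H) = 18 > 0, so H is positive definite and the point is a local minimum.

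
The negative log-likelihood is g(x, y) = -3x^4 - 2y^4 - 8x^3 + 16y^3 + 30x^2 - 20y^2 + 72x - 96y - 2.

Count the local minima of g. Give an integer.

g separates as a function of x plus a function of y, so ∇g=0 decouples.
∂g/∂x = -12(x - 2)(x + 1)(x + 3) = 0 at x ∈ {-3, -1, 2}; ∂g/∂y = -8(y - 4)(y - 3)(y + 1) = 0 at y ∈ {-1, 3, 4}.
The Hessian is diagonal: diag(g_xx, g_yy). Second derivatives: g_xx(-3)=-120, g_xx(-1)=72, g_xx(2)=-180; g_yy(-1)=-160, g_yy(3)=32, g_yy(4)=-40.
Local minima occur where both diagonal entries positive: (-1, 3). Count: 1.

1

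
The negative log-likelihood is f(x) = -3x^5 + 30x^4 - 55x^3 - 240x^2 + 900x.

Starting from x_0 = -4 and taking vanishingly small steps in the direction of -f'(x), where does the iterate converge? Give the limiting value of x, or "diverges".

f'(x) = -15(x - 5)(x - 3)(x - 2)(x + 2), so f'(-4) = -11340.
Gradient descent moves in the -f' direction, i.e. x is increasing.
The nearest critical point in that direction is x = -2, where f'' = 2100 > 0 (a local minimum). The iterate converges there.

-2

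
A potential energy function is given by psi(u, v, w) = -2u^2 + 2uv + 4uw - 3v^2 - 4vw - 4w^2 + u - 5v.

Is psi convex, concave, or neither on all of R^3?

psi is quadratic, so its Hessian is the constant matrix H = [[-4, 2, 4], [2, -6, -4], [4, -4, -8]].
Leading principal minors: -4, 20, -64.
Signs alternate −, +, − ⇒ H ≺ 0 ⇒ concave.

concave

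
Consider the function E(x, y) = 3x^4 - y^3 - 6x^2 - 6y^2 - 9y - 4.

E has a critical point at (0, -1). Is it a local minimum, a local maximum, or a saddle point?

local maximum

The mixed partial ∂²E/∂x∂y is 0, so the Hessian at any point is diag(E_xx, E_yy) = diag(12(3x^2 - 1), -6(y + 2)).
At (0, -1): H = diag(-12, -6).
Both eigenvalues are negative, so H is negative definite: a local maximum.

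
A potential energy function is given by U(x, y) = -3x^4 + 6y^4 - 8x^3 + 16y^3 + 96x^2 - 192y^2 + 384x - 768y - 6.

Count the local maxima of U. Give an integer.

2

U separates as a function of x plus a function of y, so ∇U=0 decouples.
∂U/∂x = -12(x - 4)(x + 2)(x + 4) = 0 at x ∈ {-4, -2, 4}; ∂U/∂y = 24(y - 4)(y + 2)(y + 4) = 0 at y ∈ {-4, -2, 4}.
The Hessian is diagonal: diag(U_xx, U_yy). Second derivatives: U_xx(-4)=-192, U_xx(-2)=144, U_xx(4)=-576; U_yy(-4)=384, U_yy(-2)=-288, U_yy(4)=1152.
Local maxima occur where both diagonal entries negative: (-4, -2), (4, -2). Count: 2.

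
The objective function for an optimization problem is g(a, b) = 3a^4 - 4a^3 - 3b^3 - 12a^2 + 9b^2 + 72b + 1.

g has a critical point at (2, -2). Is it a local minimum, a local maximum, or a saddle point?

local minimum

The mixed partial ∂²g/∂a∂b is 0, so the Hessian at any point is diag(g_aa, g_bb) = diag(12(3a^2 - 2a - 2), 18(-b + 1)).
At (2, -2): H = diag(72, 54).
Both eigenvalues are positive, so H is positive definite: a local minimum.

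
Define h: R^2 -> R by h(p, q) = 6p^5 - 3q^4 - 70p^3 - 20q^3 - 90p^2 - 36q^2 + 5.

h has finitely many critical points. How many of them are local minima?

h separates as a function of p plus a function of q, so ∇h=0 decouples.
∂h/∂p = 30p(p - 3)(p + 1)(p + 2) = 0 at p ∈ {-2, -1, 0, 3}; ∂h/∂q = -12q(q + 2)(q + 3) = 0 at q ∈ {-3, -2, 0}.
The Hessian is diagonal: diag(h_pp, h_qq). Second derivatives: h_pp(-2)=-300, h_pp(-1)=120, h_pp(0)=-180, h_pp(3)=1800; h_qq(-3)=-36, h_qq(-2)=24, h_qq(0)=-72.
Local minima occur where both diagonal entries positive: (-1, -2), (3, -2). Count: 2.

2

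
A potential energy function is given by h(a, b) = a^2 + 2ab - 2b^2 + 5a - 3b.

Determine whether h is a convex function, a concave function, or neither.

h is quadratic, so its Hessian is the constant matrix H = [[2, 2], [2, -4]].
det(H) = -12, tr(H) = -2.
det(H) < 0, so H is indefinite: neither convex nor concave.

neither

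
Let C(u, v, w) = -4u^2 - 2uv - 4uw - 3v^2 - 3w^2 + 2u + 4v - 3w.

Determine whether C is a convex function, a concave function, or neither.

C is quadratic, so its Hessian is the constant matrix H = [[-8, -2, -4], [-2, -6, 0], [-4, 0, -6]].
Leading principal minors: -8, 44, -168.
Signs alternate −, +, − ⇒ H ≺ 0 ⇒ concave.

concave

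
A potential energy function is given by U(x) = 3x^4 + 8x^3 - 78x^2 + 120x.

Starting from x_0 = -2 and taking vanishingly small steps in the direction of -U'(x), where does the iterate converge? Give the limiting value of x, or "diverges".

U'(x) = 12(x - 2)(x - 1)(x + 5), so U'(-2) = 432.
Gradient descent moves in the -U' direction, i.e. x is decreasing.
The nearest critical point in that direction is x = -5, where U'' = 504 > 0 (a local minimum). The iterate converges there.

-5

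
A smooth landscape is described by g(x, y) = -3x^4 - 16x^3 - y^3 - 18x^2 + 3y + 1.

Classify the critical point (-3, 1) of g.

local maximum

The mixed partial ∂²g/∂x∂y is 0, so the Hessian at any point is diag(g_xx, g_yy) = diag(-12(3x^2 + 8x + 3), -6y).
At (-3, 1): H = diag(-72, -6).
Both eigenvalues are negative, so H is negative definite: a local maximum.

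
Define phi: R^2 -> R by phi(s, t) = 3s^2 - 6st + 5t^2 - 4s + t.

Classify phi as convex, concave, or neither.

convex

phi is quadratic, so its Hessian is the constant matrix H = [[6, -6], [-6, 10]].
det(H) = 24, tr(H) = 16.
det(H) > 0 and tr(H) > 0, so H is positive definite everywhere: convex.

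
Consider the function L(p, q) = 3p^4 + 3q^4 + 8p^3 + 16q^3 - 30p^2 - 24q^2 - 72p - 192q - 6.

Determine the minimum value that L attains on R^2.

L(p,q) separates as A(p) + B(q) − 6, so its minimum is min A + min B − 6.
A'(p) = 12(p - 2)(p + 1)(p + 3) vanishes at p ∈ {-3, -1, 2}; B'(q) = 12(q - 2)(q + 2)(q + 4) vanishes at q ∈ {-4, -2, 2}.
Local minima of A (where A''>0): A(-3)=-27, A(2)=-152. Local minima of B: B(-4)=128, B(2)=-304.
So the global minimum of L is A(2) + B(2) − 6 = -152 − 304 − 6 = -462, attained at (2, 2).

-462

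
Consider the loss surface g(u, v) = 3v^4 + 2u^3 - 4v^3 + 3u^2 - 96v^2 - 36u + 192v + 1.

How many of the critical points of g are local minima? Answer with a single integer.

g separates as a function of u plus a function of v, so ∇g=0 decouples.
∂g/∂u = 6(u - 2)(u + 3) = 0 at u ∈ {-3, 2}; ∂g/∂v = 12(v - 4)(v - 1)(v + 4) = 0 at v ∈ {-4, 1, 4}.
The Hessian is diagonal: diag(g_uu, g_vv). Second derivatives: g_uu(-3)=-30, g_uu(2)=30; g_vv(-4)=480, g_vv(1)=-180, g_vv(4)=288.
Local minima occur where both diagonal entries positive: (2, -4), (2, 4). Count: 2.

2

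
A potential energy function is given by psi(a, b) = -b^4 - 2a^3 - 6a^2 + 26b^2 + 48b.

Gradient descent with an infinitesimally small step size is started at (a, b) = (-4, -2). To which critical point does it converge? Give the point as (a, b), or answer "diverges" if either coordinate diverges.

(-2, -1)

psi is separable, so gradient descent decouples: a follows -∂psi/∂a, b follows -∂psi/∂b.
∂psi/∂a = -6a(a + 2); at a=-4 this is -48, so a increases.
∂psi/∂b = -4(b - 4)(b + 1)(b + 3); at b=-2 this is -24, so b increases.
a converges to its nearest critical value -2 (a local min of the a-part); b converges to -1. The iterate converges to (-2, -1).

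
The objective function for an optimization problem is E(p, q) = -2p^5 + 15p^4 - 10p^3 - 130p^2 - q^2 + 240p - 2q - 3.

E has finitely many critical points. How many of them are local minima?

E separates as a function of p plus a function of q, so ∇E=0 decouples.
∂E/∂p = -10(p - 4)(p - 3)(p - 1)(p + 2) = 0 at p ∈ {-2, 1, 3, 4}; ∂E/∂q = -2(q + 1) = 0 at q ∈ {-1}.
The Hessian is diagonal: diag(E_pp, E_qq). Second derivatives: E_pp(-2)=900, E_pp(1)=-180, E_pp(3)=100, E_pp(4)=-180; E_qq(-1)=-2.
Local minima occur where both diagonal entries positive: none. Count: 0.

0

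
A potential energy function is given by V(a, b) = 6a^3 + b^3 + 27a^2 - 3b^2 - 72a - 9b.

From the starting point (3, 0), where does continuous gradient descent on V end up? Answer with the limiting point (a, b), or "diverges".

(1, 3)

V is separable, so gradient descent decouples: a follows -∂V/∂a, b follows -∂V/∂b.
∂V/∂a = 18(a - 1)(a + 4); at a=3 this is 252, so a decreases.
∂V/∂b = 3(b - 3)(b + 1); at b=0 this is -9, so b increases.
a converges to its nearest critical value 1 (a local min of the a-part); b converges to 3. The iterate converges to (1, 3).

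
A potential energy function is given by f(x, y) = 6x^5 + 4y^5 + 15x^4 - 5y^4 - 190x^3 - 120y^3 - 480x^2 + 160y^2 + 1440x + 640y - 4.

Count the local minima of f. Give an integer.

f separates as a function of x plus a function of y, so ∇f=0 decouples.
∂f/∂x = 30(x - 4)(x - 1)(x + 3)(x + 4) = 0 at x ∈ {-4, -3, 1, 4}; ∂f/∂y = 20(y - 4)(y - 2)(y + 1)(y + 4) = 0 at y ∈ {-4, -1, 2, 4}.
The Hessian is diagonal: diag(f_xx, f_yy). Second derivatives: f_xx(-4)=-1200, f_xx(-3)=840, f_xx(1)=-1800, f_xx(4)=5040; f_yy(-4)=-2880, f_yy(-1)=900, f_yy(2)=-720, f_yy(4)=1600.
Local minima occur where both diagonal entries positive: (-3, -1), (-3, 4), (4, -1), (4, 4). Count: 4.

4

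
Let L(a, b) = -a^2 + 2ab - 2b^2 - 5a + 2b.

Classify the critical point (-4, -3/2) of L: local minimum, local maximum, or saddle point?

local maximum

The Hessian of L is constant: H = [[-2, 2], [2, -4]].
det(H) = (-2)·(-4) − 2² = 4.
det(H) > 0 and tr(H) = -6 < 0, so H is negative definite and the point is a local maximum.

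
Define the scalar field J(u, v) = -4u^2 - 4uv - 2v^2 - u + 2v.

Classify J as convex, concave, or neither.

concave

J is quadratic, so its Hessian is the constant matrix H = [[-8, -4], [-4, -4]].
det(H) = 16, tr(H) = -12.
det(H) > 0 and tr(H) < 0, so H is negative definite everywhere: concave.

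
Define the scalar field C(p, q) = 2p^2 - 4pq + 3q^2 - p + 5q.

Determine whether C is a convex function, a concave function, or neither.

C is quadratic, so its Hessian is the constant matrix H = [[4, -4], [-4, 6]].
det(H) = 8, tr(H) = 10.
det(H) > 0 and tr(H) > 0, so H is positive definite everywhere: convex.

convex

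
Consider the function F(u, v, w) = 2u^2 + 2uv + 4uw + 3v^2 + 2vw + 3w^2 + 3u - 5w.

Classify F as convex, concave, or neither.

F is quadratic, so its Hessian is the constant matrix H = [[4, 2, 4], [2, 6, 2], [4, 2, 6]].
Leading principal minors: 4, 20, 40.
All positive ⇒ H ≻ 0 ⇒ convex.

convex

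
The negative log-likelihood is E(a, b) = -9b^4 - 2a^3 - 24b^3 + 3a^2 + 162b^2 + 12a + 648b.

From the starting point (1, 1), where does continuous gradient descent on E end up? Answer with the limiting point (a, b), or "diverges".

E is separable, so gradient descent decouples: a follows -∂E/∂a, b follows -∂E/∂b.
∂E/∂a = -6(a - 2)(a + 1); at a=1 this is 12, so a decreases.
∂E/∂b = -36(b - 3)(b + 2)(b + 3); at b=1 this is 864, so b decreases.
a converges to its nearest critical value -1 (a local min of the a-part); b converges to -2. The iterate converges to (-1, -2).

(-1, -2)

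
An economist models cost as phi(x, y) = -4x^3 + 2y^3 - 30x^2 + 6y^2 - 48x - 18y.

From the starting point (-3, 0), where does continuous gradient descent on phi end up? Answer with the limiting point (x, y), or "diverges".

(-4, 1)

phi is separable, so gradient descent decouples: x follows -∂phi/∂x, y follows -∂phi/∂y.
∂phi/∂x = -12(x + 1)(x + 4); at x=-3 this is 24, so x decreases.
∂phi/∂y = 6(y - 1)(y + 3); at y=0 this is -18, so y increases.
x converges to its nearest critical value -4 (a local min of the x-part); y converges to 1. The iterate converges to (-4, 1).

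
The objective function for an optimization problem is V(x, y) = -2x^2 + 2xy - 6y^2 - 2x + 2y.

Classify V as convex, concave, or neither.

V is quadratic, so its Hessian is the constant matrix H = [[-4, 2], [2, -12]].
det(H) = 44, tr(H) = -16.
det(H) > 0 and tr(H) < 0, so H is negative definite everywhere: concave.

concave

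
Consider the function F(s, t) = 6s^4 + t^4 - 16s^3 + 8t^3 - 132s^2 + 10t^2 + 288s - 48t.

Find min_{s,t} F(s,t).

F(s,t) separates as P(s) + Q(t), so its minimum is min P + min Q.
P'(s) = 24(s - 4)(s - 1)(s + 3) vanishes at s ∈ {-3, 1, 4}; Q'(t) = 4(t - 1)(t + 3)(t + 4) vanishes at t ∈ {-4, -3, 1}.
Local minima of P (where P''>0): P(-3)=-1134, P(4)=-448. Local minima of Q: Q(-4)=96, Q(1)=-29.
So the global minimum of F is P(-3) + Q(1) = -1134 − 29 = -1163, attained at (-3, 1).

-1163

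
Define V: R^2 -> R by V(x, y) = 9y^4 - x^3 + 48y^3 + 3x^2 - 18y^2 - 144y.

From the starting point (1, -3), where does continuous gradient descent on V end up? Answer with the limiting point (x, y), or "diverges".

(0, -4)

V is separable, so gradient descent decouples: x follows -∂V/∂x, y follows -∂V/∂y.
∂V/∂x = -3x(x - 2); at x=1 this is 3, so x decreases.
∂V/∂y = 36(y - 1)(y + 1)(y + 4); at y=-3 this is 288, so y decreases.
x converges to its nearest critical value 0 (a local min of the x-part); y converges to -4. The iterate converges to (0, -4).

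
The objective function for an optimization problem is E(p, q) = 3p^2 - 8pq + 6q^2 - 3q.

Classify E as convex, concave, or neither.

E is quadratic, so its Hessian is the constant matrix H = [[6, -8], [-8, 12]].
det(H) = 8, tr(H) = 18.
det(H) > 0 and tr(H) > 0, so H is positive definite everywhere: convex.

convex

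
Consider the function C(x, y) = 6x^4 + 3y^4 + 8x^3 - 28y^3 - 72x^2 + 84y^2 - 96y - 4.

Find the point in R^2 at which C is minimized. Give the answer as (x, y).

(-3, 4)

C(x,y) separates as P(x) + Q(y) − 4, so its minimum is min P + min Q − 4.
P'(x) = 24x(x - 2)(x + 3) vanishes at x ∈ {-3, 0, 2}; Q'(y) = 12(y - 4)(y - 2)(y - 1) vanishes at y ∈ {1, 2, 4}.
Local minima of P (where P''>0): P(-3)=-378, P(2)=-128. Local minima of Q: Q(1)=-37, Q(4)=-64.
So the global minimum of C is P(-3) + Q(4) − 4 = -378 − 64 − 4 = -446, attained at (-3, 4).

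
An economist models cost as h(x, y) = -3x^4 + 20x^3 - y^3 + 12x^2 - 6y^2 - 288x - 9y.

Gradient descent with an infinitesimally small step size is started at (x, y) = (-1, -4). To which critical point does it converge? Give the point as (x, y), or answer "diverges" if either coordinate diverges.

h is separable, so gradient descent decouples: x follows -∂h/∂x, y follows -∂h/∂y.
∂h/∂x = -12(x - 4)(x - 3)(x + 2); at x=-1 this is -240, so x increases.
∂h/∂y = -3(y + 1)(y + 3); at y=-4 this is -9, so y increases.
x converges to its nearest critical value 3 (a local min of the x-part); y converges to -3. The iterate converges to (3, -3).

(3, -3)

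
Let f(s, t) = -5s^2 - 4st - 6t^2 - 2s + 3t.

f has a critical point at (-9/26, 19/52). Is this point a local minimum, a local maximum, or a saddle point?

The Hessian of f is constant: H = [[-10, -4], [-4, -12]].
det(H) = (-10)·(-12) − (-4)² = 104.
det(H) > 0 and tr(H) = -22 < 0, so H is negative definite and the point is a local maximum.

local maximum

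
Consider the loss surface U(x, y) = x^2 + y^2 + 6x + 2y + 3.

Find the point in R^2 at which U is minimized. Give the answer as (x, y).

U(x,y) separates as P(x) + Q(y) + 3, so its minimum is min P + min Q + 3.
P'(x) = 2x + 6 vanishes at x ∈ {-3}; Q'(y) = 2y + 2 vanishes at y ∈ {-1}.
Local minima of P (where P''>0): P(-3)=-9. Local minima of Q: Q(-1)=-1.
So the global minimum of U is P(-3) + Q(-1) + 3 = -9 − 1 + 3 = -7, attained at (-3, -1).

(-3, -1)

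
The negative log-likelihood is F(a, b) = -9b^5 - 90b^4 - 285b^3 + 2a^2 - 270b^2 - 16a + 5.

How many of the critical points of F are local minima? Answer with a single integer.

F separates as a function of a plus a function of b, so ∇F=0 decouples.
∂F/∂a = 4(a - 4) = 0 at a ∈ {4}; ∂F/∂b = -45b(b + 1)(b + 3)(b + 4) = 0 at b ∈ {-4, -3, -1, 0}.
The Hessian is diagonal: diag(F_aa, F_bb). Second derivatives: F_aa(4)=4; F_bb(-4)=540, F_bb(-3)=-270, F_bb(-1)=270, F_bb(0)=-540.
Local minima occur where both diagonal entries positive: (4, -4), (4, -1). Count: 2.

2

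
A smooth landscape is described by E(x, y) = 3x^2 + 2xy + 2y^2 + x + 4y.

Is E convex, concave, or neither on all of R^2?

E is quadratic, so its Hessian is the constant matrix H = [[6, 2], [2, 4]].
det(H) = 20, tr(H) = 10.
det(H) > 0 and tr(H) > 0, so H is positive definite everywhere: convex.

convex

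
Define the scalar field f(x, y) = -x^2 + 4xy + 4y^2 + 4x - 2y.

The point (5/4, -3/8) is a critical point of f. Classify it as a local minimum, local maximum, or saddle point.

The Hessian of f is constant: H = [[-2, 4], [4, 8]].
det(H) = (-2)·8 − 4² = -32.
Since det(H) < 0, H is indefinite and the critical point is a saddle point.

saddle point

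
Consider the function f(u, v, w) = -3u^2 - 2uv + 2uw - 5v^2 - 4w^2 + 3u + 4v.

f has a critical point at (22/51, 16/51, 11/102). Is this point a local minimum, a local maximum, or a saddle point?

The Hessian is constant: H = [[-6, -2, 2], [-2, -10, 0], [2, 0, -8]].
Leading principal minors: Δ₁ = -6, Δ₂ = 56, Δ₃ = -408.
The minors alternate sign starting negative (−, +, −), so H is negative definite: a local maximum.

local maximum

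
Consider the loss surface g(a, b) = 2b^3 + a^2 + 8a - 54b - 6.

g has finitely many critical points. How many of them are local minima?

g separates as a function of a plus a function of b, so ∇g=0 decouples.
∂g/∂a = 2(a + 4) = 0 at a ∈ {-4}; ∂g/∂b = 6(b - 3)(b + 3) = 0 at b ∈ {-3, 3}.
The Hessian is diagonal: diag(g_aa, g_bb). Second derivatives: g_aa(-4)=2; g_bb(-3)=-36, g_bb(3)=36.
Local minima occur where both diagonal entries positive: (-4, 3). Count: 1.

1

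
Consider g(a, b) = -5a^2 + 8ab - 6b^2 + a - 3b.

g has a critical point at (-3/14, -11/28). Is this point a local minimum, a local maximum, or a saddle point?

local maximum

The Hessian of g is constant: H = [[-10, 8], [8, -12]].
det(H) = (-10)·(-12) − 8² = 56.
det(H) > 0 and tr(H) = -22 < 0, so H is negative definite and the point is a local maximum.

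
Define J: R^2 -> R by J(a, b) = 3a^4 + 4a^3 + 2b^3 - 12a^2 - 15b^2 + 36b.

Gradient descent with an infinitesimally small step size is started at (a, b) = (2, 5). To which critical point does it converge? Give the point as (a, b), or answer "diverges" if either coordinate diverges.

J is separable, so gradient descent decouples: a follows -∂J/∂a, b follows -∂J/∂b.
∂J/∂a = 12a(a - 1)(a + 2); at a=2 this is 96, so a decreases.
∂J/∂b = 6(b - 3)(b - 2); at b=5 this is 36, so b decreases.
a converges to its nearest critical value 1 (a local min of the a-part); b converges to 3. The iterate converges to (1, 3).

(1, 3)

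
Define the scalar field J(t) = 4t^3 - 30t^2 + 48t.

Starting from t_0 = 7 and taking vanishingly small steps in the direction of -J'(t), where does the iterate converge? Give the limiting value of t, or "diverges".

4

J'(t) = 12(t - 4)(t - 1), so J'(7) = 216.
Gradient descent moves in the -J' direction, i.e. t is decreasing.
The nearest critical point in that direction is t = 4, where J'' = 36 > 0 (a local minimum). The iterate converges there.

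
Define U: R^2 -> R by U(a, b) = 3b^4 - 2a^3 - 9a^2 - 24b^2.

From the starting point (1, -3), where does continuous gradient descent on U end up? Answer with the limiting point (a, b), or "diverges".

U is separable, so gradient descent decouples: a follows -∂U/∂a, b follows -∂U/∂b.
∂U/∂a = -6a(a + 3); at a=1 this is -24, so a increases.
∂U/∂b = 12b(b - 2)(b + 2); at b=-3 this is -180, so b increases.
The a-coordinate has no critical point in that direction and runs off to infinity.

diverges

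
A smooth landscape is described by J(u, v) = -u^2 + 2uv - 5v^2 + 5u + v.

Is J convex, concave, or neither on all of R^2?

concave

J is quadratic, so its Hessian is the constant matrix H = [[-2, 2], [2, -10]].
det(H) = 16, tr(H) = -12.
det(H) > 0 and tr(H) < 0, so H is negative definite everywhere: concave.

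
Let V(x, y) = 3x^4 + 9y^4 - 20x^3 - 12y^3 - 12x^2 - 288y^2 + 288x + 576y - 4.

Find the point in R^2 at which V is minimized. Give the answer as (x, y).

V(x,y) separates as P(x) + Q(y) − 4, so its minimum is min P + min Q − 4.
P'(x) = 12(x - 4)(x - 3)(x + 2) vanishes at x ∈ {-2, 3, 4}; Q'(y) = 36(y - 4)(y - 1)(y + 4) vanishes at y ∈ {-4, 1, 4}.
Local minima of P (where P''>0): P(-2)=-416, P(4)=448. Local minima of Q: Q(-4)=-3840, Q(4)=-768.
So the global minimum of V is P(-2) + Q(-4) − 4 = -416 − 3840 − 4 = -4260, attained at (-2, -4).

(-2, -4)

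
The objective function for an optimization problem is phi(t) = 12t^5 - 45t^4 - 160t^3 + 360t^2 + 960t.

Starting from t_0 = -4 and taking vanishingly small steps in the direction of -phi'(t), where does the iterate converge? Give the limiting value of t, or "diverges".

phi'(t) = 60(t - 4)(t - 2)(t + 1)(t + 2), so phi'(-4) = 17280.
Gradient descent moves in the -phi' direction, i.e. t is decreasing.
There is no critical point below t=-4, and phi' keeps the same sign, so the iterate runs off to −∞.

diverges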